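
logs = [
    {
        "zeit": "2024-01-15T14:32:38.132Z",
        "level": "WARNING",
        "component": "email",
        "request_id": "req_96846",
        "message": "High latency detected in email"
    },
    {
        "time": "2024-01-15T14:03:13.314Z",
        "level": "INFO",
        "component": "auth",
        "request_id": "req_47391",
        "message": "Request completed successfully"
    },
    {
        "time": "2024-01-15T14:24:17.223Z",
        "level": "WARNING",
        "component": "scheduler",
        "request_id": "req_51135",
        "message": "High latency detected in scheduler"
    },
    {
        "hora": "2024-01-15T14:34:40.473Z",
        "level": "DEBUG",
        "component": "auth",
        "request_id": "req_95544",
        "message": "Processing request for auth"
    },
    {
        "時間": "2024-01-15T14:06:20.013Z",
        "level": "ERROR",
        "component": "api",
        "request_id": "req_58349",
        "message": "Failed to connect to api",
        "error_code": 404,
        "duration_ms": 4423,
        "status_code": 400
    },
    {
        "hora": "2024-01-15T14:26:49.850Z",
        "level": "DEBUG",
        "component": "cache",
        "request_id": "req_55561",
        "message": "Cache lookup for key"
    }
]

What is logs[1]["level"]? "INFO"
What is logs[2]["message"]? "High latency detected in scheduler"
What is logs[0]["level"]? "WARNING"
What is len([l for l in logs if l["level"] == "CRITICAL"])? 0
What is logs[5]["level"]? "DEBUG"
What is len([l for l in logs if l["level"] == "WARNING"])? 2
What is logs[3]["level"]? "DEBUG"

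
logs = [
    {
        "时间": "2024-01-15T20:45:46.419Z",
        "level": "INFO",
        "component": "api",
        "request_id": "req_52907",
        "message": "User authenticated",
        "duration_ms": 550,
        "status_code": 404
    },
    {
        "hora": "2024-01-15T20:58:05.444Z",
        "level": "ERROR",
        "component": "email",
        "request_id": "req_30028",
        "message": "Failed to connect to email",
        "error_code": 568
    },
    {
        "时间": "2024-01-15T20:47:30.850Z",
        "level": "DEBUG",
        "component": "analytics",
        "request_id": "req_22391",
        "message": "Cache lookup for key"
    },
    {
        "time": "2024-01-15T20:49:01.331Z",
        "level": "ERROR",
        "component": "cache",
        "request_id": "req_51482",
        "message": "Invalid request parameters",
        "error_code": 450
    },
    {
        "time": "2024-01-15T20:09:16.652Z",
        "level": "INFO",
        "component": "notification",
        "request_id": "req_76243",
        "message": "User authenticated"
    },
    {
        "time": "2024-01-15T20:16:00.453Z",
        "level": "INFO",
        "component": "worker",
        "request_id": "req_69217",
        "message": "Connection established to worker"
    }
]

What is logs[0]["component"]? "api"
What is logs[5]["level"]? "INFO"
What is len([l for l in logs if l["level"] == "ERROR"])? 2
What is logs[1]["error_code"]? 568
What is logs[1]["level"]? "ERROR"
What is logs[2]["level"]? "DEBUG"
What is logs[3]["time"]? "2024-01-15T20:49:01.331Z"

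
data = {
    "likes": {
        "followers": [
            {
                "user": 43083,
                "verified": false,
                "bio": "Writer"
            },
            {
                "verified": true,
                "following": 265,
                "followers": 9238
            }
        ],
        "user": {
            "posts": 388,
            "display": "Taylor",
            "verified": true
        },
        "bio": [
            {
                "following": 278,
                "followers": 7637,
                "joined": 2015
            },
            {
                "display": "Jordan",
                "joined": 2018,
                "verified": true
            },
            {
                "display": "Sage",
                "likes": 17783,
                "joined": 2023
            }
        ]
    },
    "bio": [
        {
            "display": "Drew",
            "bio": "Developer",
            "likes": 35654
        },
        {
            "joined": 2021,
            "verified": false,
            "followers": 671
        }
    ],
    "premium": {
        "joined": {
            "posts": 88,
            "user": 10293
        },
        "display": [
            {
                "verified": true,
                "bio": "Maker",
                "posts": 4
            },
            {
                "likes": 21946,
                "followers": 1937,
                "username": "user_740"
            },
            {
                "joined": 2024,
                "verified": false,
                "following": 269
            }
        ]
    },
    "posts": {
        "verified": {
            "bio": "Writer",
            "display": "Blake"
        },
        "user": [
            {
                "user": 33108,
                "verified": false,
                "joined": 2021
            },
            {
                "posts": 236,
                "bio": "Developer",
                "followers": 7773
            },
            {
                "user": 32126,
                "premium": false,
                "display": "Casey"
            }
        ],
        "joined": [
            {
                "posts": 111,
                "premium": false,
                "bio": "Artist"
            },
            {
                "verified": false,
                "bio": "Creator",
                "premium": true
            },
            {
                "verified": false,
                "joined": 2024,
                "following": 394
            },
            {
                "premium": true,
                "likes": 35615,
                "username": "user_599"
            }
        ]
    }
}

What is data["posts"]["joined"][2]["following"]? 394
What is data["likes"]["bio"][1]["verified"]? True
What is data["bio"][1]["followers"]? 671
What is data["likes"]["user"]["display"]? "Taylor"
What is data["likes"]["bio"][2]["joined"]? 2023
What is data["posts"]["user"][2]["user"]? 32126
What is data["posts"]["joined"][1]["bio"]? "Creator"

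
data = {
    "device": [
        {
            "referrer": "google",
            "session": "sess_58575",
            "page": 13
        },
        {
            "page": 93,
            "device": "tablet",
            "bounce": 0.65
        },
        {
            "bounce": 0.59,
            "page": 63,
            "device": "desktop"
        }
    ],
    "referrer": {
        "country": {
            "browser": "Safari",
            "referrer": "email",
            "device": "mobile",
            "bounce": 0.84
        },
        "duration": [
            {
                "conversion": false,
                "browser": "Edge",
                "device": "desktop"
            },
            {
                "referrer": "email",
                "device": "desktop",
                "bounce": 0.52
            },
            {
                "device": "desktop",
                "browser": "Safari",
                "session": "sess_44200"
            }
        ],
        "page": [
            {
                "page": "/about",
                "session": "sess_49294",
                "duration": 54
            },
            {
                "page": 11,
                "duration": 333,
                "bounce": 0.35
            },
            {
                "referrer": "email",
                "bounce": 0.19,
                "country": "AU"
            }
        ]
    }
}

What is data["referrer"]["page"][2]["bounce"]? 0.19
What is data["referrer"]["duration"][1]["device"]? "desktop"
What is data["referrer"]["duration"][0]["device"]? "desktop"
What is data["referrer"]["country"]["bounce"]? 0.84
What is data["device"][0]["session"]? "sess_58575"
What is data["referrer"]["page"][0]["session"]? "sess_49294"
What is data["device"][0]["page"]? 13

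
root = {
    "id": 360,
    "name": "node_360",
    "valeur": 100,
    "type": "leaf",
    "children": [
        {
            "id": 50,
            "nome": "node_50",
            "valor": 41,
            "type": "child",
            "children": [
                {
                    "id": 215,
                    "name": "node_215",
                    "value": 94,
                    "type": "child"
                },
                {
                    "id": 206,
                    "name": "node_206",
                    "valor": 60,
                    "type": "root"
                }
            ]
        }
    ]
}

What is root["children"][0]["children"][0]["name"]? "node_215"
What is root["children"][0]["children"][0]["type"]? "child"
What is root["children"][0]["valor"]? 41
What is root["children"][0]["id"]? 50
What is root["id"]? 360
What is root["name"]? "node_360"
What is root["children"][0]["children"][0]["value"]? 94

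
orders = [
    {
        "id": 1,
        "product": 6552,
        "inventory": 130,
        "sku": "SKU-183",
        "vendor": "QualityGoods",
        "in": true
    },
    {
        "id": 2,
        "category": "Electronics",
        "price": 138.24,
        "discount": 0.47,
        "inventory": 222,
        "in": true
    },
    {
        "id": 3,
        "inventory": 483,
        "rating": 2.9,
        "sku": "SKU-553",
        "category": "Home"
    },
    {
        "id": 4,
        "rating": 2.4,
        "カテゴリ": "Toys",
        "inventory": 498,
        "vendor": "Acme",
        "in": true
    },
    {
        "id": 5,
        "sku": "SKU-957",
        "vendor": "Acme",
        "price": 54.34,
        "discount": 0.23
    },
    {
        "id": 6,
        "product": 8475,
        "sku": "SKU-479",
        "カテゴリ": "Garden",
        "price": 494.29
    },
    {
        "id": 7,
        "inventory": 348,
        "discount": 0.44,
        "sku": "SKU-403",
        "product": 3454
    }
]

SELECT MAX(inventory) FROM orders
498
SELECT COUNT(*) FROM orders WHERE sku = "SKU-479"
1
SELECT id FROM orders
[1, 2, 3, 4, 5, 6, 7]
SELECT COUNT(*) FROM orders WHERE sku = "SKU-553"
1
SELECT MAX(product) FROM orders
8475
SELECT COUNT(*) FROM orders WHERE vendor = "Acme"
2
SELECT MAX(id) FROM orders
7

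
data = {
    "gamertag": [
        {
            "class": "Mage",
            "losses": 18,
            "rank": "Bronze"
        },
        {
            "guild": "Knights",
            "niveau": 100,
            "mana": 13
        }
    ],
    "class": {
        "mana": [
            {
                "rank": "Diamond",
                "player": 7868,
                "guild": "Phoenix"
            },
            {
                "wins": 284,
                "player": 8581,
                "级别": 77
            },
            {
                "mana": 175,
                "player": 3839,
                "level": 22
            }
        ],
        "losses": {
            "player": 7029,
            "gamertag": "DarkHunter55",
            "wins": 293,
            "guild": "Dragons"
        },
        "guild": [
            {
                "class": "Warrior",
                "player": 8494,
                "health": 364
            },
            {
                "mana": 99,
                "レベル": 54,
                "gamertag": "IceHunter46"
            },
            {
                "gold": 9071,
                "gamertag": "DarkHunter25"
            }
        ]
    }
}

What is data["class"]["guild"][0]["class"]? "Warrior"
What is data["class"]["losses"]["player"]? 7029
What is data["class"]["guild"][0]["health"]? 364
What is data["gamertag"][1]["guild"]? "Knights"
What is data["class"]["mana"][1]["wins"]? 284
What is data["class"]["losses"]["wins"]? 293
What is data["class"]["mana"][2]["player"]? 3839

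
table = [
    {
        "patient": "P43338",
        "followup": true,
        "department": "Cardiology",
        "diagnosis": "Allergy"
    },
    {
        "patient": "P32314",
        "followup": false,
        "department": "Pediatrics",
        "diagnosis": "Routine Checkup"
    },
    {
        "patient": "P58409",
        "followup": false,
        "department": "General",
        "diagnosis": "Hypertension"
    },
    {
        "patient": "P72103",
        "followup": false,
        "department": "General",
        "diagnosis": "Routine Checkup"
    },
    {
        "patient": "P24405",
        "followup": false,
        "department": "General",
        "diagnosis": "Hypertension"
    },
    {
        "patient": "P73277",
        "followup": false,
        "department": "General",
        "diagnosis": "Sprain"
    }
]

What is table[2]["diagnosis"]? "Hypertension"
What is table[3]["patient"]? "P72103"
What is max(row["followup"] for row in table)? True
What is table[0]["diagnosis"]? "Allergy"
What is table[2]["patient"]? "P58409"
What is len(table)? 6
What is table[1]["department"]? "Pediatrics"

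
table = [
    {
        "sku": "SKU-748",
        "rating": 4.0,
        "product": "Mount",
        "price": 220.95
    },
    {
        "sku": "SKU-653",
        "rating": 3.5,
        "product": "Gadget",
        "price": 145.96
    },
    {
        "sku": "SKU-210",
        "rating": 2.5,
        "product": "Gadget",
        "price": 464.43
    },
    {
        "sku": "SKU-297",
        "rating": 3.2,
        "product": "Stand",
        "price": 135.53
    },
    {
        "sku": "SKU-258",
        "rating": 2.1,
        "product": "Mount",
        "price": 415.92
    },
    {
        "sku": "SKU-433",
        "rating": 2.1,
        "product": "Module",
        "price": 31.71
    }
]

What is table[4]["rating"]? 2.1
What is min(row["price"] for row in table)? 31.71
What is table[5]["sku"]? "SKU-433"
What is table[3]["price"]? 135.53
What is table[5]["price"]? 31.71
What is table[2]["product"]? "Gadget"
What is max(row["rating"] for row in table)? 4.0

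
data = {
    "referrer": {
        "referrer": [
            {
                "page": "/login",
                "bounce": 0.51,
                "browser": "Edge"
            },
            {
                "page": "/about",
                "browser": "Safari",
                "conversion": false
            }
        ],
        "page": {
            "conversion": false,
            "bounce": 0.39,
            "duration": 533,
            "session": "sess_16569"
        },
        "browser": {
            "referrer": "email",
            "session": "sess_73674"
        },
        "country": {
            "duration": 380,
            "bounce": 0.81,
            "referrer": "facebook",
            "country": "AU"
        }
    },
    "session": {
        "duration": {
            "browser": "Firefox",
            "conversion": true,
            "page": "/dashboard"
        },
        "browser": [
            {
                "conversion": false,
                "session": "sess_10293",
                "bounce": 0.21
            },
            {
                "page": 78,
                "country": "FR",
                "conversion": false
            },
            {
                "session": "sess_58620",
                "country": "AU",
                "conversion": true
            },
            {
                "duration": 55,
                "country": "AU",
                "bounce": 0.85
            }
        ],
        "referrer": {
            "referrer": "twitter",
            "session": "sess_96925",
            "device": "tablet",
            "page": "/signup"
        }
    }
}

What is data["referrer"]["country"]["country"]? "AU"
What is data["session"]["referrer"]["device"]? "tablet"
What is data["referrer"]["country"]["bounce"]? 0.81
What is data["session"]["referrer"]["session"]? "sess_96925"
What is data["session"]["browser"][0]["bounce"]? 0.21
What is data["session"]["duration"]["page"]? "/dashboard"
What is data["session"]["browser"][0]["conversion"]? False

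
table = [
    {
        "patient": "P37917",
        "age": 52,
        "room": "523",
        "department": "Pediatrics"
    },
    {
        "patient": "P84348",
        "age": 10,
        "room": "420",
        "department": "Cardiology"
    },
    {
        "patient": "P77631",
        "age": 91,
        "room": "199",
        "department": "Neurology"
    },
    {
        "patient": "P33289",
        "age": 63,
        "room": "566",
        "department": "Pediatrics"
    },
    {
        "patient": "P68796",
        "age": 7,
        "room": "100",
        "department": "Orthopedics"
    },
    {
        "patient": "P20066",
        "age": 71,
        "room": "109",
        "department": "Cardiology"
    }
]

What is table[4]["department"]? "Orthopedics"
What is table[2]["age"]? 91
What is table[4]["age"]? 7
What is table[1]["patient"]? "P84348"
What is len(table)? 6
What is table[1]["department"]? "Cardiology"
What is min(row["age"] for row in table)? 7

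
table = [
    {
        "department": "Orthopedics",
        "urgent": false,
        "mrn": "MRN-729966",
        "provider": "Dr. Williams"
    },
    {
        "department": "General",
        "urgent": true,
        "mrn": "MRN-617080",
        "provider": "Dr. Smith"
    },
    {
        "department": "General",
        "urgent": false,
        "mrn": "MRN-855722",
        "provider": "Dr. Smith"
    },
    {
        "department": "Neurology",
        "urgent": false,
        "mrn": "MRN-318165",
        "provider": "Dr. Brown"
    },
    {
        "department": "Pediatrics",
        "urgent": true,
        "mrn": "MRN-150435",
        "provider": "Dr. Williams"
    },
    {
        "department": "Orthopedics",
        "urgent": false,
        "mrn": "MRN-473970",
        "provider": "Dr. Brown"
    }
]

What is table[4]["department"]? "Pediatrics"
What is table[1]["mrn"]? "MRN-617080"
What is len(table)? 6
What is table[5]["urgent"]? False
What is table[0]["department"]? "Orthopedics"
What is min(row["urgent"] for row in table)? False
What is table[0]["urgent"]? False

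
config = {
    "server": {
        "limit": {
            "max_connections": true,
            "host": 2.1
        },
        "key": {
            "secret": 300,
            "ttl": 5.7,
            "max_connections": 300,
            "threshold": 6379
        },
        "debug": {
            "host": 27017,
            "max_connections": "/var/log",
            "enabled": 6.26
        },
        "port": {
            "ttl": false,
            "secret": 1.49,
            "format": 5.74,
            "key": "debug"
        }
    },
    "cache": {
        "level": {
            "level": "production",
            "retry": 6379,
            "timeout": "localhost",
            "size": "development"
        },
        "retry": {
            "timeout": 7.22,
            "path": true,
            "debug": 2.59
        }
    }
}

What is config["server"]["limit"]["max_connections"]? True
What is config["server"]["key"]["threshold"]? 6379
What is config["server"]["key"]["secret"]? 300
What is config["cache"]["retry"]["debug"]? 2.59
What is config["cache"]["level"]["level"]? "production"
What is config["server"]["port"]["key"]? "debug"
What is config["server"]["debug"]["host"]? 27017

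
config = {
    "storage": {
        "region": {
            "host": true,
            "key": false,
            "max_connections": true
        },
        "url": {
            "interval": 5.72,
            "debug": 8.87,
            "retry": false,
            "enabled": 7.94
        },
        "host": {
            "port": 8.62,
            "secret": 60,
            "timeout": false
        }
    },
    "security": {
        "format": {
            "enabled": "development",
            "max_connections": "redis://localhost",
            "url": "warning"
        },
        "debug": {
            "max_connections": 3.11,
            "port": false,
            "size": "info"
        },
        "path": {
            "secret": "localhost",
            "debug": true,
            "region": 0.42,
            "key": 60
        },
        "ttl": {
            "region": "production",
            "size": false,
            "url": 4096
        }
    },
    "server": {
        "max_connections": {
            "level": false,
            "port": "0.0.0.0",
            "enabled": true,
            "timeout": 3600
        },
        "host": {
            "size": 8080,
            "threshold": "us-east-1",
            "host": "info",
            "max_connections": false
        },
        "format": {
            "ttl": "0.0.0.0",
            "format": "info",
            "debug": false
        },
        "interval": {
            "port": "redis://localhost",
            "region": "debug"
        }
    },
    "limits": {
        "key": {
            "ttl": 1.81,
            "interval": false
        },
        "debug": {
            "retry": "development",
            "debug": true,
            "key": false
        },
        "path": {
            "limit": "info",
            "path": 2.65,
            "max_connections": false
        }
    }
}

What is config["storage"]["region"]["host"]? True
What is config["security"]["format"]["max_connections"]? "redis://localhost"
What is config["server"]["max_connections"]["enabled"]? True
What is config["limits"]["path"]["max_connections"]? False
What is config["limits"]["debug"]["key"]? False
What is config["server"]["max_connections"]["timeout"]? 3600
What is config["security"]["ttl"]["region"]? "production"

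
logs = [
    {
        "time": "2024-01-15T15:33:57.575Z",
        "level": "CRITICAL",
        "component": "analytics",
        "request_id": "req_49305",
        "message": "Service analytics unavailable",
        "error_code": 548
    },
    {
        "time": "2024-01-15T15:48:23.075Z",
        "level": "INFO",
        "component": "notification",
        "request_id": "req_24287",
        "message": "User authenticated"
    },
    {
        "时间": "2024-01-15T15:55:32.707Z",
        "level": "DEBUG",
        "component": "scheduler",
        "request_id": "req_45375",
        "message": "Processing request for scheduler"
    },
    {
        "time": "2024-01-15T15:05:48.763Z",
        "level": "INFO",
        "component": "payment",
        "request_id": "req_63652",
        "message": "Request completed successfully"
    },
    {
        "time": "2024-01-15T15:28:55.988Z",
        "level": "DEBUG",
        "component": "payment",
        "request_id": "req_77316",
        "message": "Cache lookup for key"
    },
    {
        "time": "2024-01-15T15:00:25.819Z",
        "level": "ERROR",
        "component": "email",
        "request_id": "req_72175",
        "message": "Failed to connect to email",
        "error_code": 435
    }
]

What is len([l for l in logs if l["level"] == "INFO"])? 2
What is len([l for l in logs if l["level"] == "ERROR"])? 1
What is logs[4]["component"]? "payment"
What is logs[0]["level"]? "CRITICAL"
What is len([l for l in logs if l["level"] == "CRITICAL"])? 1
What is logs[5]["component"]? "email"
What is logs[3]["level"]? "INFO"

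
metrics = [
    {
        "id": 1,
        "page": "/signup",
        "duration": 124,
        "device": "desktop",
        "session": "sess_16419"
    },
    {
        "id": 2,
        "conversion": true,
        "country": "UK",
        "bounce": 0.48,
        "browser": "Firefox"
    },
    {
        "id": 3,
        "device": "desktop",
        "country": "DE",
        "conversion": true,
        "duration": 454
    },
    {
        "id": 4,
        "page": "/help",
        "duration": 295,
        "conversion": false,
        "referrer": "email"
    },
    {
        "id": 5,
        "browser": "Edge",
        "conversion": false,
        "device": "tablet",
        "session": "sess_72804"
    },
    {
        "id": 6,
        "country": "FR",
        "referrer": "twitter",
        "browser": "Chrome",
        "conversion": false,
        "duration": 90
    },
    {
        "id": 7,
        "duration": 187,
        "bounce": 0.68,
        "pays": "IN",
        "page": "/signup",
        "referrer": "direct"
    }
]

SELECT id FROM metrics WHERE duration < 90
[]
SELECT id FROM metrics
[1, 2, 3, 4, 5, 6, 7]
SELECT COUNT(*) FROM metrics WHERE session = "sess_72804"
1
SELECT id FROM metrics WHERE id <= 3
[1, 2, 3]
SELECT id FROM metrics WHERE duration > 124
[3, 4, 7]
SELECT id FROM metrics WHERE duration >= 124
[1, 3, 4, 7]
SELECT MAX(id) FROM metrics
7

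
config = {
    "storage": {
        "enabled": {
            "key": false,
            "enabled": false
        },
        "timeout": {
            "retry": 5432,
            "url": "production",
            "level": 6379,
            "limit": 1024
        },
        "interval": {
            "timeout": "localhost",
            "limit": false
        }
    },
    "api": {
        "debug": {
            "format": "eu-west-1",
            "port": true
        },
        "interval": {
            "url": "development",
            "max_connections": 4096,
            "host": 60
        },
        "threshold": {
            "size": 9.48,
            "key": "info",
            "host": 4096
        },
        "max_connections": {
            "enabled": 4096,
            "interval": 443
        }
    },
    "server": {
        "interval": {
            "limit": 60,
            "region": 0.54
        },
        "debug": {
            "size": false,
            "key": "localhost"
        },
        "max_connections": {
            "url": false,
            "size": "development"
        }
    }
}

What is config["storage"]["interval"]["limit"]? False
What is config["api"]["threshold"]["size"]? 9.48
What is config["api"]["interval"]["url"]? "development"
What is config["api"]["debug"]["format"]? "eu-west-1"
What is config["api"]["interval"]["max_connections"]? 4096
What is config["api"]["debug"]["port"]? True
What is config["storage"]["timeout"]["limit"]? 1024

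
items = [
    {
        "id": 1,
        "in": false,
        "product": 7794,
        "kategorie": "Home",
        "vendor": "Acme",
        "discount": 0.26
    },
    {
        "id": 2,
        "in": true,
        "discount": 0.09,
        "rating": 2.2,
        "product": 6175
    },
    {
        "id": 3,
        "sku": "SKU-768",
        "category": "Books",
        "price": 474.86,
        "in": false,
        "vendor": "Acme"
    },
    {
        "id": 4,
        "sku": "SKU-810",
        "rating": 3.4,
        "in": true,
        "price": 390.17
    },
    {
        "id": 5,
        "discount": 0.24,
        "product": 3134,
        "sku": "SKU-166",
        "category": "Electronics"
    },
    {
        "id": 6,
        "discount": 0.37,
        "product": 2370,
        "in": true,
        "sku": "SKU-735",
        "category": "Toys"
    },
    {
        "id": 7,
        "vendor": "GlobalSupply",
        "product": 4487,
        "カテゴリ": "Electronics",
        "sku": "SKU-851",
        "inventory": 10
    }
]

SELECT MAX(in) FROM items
True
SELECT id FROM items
[1, 2, 3, 4, 5, 6, 7]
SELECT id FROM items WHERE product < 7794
[2, 5, 6, 7]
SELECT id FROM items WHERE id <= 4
[1, 2, 3, 4]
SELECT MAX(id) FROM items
7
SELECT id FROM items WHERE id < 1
[]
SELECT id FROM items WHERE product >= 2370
[1, 2, 5, 6, 7]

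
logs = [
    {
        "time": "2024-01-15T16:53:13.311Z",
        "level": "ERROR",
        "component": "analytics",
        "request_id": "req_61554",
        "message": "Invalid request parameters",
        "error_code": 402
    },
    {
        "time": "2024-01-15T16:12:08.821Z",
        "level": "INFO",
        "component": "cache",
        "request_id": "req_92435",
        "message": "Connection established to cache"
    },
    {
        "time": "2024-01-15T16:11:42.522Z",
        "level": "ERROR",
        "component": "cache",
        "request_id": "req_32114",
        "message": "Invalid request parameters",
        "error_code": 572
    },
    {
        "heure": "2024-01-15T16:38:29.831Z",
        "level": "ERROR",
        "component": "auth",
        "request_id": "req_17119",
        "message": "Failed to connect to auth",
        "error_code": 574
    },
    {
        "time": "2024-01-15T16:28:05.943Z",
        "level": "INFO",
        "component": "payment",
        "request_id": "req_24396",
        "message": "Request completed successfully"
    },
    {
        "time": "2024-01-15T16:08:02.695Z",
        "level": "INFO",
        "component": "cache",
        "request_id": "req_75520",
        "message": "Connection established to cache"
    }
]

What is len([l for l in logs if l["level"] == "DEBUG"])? 0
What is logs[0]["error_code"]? 402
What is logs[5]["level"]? "INFO"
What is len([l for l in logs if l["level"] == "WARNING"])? 0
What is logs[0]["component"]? "analytics"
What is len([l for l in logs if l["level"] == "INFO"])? 3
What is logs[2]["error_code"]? 572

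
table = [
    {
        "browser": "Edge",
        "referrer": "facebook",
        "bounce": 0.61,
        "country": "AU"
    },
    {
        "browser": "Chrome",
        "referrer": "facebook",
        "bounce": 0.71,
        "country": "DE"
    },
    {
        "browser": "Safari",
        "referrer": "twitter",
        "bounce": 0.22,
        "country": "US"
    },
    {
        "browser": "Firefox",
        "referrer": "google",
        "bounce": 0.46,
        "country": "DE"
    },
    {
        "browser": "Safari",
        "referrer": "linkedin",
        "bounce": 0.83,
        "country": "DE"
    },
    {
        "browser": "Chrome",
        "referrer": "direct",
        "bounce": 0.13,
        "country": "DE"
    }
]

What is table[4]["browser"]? "Safari"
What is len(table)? 6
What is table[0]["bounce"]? 0.61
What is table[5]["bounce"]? 0.13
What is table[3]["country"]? "DE"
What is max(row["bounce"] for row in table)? 0.83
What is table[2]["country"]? "US"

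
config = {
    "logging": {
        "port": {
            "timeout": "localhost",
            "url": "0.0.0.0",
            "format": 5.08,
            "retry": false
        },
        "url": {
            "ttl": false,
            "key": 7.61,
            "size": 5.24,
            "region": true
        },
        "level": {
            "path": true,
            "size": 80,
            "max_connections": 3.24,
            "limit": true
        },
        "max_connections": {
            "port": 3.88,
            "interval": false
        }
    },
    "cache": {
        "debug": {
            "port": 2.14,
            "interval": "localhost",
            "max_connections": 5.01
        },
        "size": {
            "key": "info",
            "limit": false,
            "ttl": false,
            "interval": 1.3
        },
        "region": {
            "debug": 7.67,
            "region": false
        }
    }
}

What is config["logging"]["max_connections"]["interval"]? False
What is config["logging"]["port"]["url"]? "0.0.0.0"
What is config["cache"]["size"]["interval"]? 1.3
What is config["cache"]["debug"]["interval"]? "localhost"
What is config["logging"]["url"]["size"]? 5.24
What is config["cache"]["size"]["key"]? "info"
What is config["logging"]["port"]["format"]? 5.08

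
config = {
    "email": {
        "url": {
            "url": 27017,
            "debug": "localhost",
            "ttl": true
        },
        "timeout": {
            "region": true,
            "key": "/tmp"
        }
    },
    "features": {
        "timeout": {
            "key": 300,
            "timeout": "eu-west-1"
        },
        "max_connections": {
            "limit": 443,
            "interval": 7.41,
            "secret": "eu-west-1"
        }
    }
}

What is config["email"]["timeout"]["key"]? "/tmp"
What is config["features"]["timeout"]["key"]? 300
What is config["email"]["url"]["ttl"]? True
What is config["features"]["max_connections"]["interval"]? 7.41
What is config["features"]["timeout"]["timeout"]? "eu-west-1"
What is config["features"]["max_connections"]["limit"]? 443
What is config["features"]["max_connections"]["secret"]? "eu-west-1"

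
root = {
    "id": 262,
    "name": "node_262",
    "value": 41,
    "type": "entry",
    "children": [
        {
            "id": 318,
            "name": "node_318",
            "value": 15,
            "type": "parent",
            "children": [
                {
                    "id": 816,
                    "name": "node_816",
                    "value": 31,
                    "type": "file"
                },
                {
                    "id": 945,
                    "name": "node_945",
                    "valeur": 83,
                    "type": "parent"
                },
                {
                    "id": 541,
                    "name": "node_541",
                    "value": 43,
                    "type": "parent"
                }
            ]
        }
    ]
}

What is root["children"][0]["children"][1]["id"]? 945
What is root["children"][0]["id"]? 318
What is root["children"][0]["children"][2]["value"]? 43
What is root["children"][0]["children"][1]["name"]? "node_945"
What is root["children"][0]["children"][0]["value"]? 31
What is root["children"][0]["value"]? 15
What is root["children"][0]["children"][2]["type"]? "parent"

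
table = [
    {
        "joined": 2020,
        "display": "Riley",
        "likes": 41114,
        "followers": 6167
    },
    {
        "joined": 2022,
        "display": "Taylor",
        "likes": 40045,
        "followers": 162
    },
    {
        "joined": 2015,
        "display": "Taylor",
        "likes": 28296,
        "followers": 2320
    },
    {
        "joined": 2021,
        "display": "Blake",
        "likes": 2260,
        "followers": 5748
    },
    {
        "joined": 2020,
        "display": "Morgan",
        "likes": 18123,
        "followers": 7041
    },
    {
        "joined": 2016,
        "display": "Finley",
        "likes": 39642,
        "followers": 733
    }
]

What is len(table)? 6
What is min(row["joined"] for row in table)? 2015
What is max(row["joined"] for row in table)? 2022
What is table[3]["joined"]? 2021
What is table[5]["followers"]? 733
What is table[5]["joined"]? 2016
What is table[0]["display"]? "Riley"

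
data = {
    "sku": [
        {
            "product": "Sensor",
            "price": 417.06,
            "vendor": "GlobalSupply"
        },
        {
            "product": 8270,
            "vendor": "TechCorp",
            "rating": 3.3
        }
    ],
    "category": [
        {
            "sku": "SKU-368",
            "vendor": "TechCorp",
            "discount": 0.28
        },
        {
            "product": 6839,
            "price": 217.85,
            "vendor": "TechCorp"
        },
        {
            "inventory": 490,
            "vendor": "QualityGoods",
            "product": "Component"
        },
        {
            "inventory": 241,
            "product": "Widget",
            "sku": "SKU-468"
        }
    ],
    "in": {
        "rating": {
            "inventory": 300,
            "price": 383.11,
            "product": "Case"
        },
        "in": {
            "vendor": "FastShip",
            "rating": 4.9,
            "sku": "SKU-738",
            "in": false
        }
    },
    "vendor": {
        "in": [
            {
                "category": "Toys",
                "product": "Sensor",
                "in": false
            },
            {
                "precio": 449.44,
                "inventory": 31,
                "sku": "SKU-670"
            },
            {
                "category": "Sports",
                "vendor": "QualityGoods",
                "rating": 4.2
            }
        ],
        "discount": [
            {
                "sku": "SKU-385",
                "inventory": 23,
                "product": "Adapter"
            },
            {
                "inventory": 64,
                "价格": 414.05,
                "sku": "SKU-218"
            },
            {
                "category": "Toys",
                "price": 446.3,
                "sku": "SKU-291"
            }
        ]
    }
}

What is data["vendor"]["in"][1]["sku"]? "SKU-670"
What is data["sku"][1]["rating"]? 3.3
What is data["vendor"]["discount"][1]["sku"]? "SKU-218"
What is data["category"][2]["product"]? "Component"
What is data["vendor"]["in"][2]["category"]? "Sports"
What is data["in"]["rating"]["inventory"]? 300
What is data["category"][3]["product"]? "Widget"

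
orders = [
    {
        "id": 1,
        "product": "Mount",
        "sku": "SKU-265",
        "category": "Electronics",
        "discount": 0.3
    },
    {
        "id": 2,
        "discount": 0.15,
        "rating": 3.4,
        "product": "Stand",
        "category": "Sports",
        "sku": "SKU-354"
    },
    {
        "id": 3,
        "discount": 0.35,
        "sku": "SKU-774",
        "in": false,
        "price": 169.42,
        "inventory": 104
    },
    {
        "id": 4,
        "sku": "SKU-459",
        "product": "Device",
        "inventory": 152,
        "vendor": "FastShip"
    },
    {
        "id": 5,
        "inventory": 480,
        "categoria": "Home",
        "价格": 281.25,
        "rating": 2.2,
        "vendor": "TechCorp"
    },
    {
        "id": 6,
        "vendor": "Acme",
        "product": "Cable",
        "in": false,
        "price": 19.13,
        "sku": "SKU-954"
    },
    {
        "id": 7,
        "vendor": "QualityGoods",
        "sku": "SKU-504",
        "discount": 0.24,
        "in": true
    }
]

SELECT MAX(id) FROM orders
7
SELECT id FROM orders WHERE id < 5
[1, 2, 3, 4]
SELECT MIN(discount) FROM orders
0.15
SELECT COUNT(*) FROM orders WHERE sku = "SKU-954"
1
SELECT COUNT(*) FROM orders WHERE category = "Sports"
1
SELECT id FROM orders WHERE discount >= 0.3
[1, 3]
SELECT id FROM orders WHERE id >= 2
[2, 3, 4, 5, 6, 7]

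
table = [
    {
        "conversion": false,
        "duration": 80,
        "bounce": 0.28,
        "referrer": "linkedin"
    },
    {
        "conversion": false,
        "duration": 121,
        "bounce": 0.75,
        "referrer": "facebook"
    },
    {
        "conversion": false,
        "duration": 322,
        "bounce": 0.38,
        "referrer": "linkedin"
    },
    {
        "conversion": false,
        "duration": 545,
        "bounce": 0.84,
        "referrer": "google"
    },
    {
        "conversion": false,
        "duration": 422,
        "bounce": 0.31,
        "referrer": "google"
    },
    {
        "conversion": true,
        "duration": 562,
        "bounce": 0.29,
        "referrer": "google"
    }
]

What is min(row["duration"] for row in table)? 80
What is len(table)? 6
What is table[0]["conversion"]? False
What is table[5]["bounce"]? 0.29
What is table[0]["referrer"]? "linkedin"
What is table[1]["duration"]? 121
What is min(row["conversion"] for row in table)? False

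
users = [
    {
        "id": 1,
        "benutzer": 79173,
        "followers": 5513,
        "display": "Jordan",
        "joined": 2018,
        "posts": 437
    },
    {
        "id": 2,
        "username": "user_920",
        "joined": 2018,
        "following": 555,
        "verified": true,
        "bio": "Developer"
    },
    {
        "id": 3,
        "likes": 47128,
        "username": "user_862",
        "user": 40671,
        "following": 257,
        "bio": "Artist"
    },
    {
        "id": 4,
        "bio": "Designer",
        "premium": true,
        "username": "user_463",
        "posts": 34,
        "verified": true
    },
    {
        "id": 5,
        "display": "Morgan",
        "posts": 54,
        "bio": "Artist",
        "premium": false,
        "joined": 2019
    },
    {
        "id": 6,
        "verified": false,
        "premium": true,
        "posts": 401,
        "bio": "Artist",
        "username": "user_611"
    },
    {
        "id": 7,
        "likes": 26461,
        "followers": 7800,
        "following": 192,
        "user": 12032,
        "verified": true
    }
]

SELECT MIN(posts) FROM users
34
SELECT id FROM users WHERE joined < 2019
[1, 2]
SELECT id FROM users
[1, 2, 3, 4, 5, 6, 7]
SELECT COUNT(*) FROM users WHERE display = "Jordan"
1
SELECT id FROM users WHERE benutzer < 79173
[]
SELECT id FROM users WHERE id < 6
[1, 2, 3, 4, 5]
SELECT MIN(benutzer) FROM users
79173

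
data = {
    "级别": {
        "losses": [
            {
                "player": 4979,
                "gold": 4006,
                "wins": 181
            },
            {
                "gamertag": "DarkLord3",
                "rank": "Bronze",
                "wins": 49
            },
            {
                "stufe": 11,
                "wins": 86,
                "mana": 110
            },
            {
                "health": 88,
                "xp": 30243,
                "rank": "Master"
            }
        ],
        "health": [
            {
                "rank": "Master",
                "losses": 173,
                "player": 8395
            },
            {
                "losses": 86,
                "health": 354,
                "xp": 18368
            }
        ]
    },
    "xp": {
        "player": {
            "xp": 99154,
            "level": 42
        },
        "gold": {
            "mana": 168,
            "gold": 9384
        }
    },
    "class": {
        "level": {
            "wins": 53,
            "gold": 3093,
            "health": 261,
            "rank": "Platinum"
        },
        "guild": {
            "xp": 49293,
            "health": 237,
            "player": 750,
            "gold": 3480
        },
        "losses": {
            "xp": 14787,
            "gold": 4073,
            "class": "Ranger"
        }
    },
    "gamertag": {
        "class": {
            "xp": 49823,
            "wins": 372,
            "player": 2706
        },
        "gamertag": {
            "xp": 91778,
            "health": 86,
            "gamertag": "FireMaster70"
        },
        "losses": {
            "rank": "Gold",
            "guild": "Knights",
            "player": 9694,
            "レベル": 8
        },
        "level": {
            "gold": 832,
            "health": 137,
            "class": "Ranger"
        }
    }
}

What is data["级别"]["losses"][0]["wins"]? 181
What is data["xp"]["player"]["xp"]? 99154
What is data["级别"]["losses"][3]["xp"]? 30243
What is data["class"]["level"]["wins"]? 53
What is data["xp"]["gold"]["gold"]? 9384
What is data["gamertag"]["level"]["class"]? "Ranger"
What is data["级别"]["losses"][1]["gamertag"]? "DarkLord3"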